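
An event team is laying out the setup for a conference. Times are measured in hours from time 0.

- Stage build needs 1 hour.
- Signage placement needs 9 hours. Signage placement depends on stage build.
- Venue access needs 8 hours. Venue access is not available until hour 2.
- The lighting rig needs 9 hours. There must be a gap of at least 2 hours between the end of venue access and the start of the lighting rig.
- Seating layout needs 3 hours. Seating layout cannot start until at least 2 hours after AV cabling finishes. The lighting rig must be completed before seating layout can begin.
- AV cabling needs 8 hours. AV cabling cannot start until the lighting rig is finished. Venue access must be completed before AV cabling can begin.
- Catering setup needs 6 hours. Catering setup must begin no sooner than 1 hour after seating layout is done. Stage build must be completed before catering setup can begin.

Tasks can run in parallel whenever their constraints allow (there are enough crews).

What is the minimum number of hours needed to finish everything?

41

Stage build has no prerequisites, so it starts at hour 0 and finishes at hour 1.
Signage placement cannot begin until stage build (finishes hour 1). It runs from hour 1 to 1 + 9 = hour 10.
Venue access cannot begin until its own release at hour 2. It runs from hour 2 to 2 + 8 = hour 10.
The lighting rig cannot begin until venue access (finishes hour 10, plus 2-hour gap → hour 12). It runs from hour 12 to 12 + 9 = hour 21.
AV cabling has to wait for the lighting rig (finishes hour 21); venue access (finishes hour 10). The latest of these is hour 21, so AV cabling runs hour 21 to 21 + 8 = hour 29.
Seating layout has to wait for AV cabling (finishes hour 29, plus 2-hour gap → hour 31); the lighting rig (finishes hour 21). The latest of these is hour 31, so seating layout runs hour 31 to 31 + 3 = hour 34.
Catering setup cannot start until seating layout (finishes hour 34, plus 1-hour gap → hour 35); stage build (finishes hour 1). The controlling bound is hour 35, so catering setup finishes at 35 + 6 = hour 41.
All tasks are finished once the last one completes. Finish times: Venue access at 10, Stage build at 1, The lighting rig at 21, AV cabling at 29, Seating layout at 34, Signage placement at 10, Catering setup at 41. The latest is hour 41.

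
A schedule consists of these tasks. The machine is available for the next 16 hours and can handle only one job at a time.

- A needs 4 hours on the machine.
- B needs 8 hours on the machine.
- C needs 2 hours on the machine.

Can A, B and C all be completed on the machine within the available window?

Yes

Running back to back, the jobs need 4 + 8 + 2 = 14 hours on the machine.
Since 14 ≤ 16, they fit within the window.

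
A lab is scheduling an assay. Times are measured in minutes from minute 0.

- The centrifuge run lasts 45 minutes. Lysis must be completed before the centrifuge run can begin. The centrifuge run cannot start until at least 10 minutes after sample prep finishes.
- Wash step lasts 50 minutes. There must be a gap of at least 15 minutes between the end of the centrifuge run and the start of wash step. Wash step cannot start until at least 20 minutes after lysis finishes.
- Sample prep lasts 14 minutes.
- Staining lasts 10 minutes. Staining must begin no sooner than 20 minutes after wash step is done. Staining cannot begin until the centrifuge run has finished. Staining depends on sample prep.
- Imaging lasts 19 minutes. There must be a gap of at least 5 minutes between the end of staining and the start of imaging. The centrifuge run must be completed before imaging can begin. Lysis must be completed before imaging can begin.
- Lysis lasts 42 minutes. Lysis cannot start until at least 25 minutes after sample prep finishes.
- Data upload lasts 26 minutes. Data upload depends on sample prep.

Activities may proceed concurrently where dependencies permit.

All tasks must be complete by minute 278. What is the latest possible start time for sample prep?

Imaging must finish by minute 278; it takes 19 minutes, so it must start by 278 − 19 = minute 259.
Since imaging (must start by minute 259, minus 5-minute gap → minute 254) depends on it, staining must finish by minute 254. Backing off its 10-minute duration gives a latest start of minute 244.
Wash step must finish before staining (must start by minute 244, minus 20-minute gap → minute 224). With a 50-minute duration, wash step must start by 224 − 50 = minute 174.
The centrifuge run feeds wash step (must start by minute 174, minus 15-minute gap → minute 159); staining (must start by minute 244); imaging (must start by minute 259). Taking the minimum, the centrifuge run must finish by minute 159 and start by 159 − 45 = minute 114.
Lysis must finish in time for the centrifuge run (must start by minute 114); wash step (must start by minute 174, minus 20-minute gap → minute 154); imaging (must start by minute 259). The tightest is minute 114, so lysis must start by 114 − 42 = minute 72.
Data upload has no dependents, so it just needs to finish by minute 278. Starting by 278 − 26 = minute 252 achieves that.
For sample prep: lysis (must start by minute 72, minus 25-minute gap → minute 47); the centrifuge run (must start by minute 114, minus 10-minute gap → minute 104); staining (must start by minute 244); data upload (must start by minute 252). The most restrictive is minute 47; with a 14-minute duration, sample prep must start by minute 33.

33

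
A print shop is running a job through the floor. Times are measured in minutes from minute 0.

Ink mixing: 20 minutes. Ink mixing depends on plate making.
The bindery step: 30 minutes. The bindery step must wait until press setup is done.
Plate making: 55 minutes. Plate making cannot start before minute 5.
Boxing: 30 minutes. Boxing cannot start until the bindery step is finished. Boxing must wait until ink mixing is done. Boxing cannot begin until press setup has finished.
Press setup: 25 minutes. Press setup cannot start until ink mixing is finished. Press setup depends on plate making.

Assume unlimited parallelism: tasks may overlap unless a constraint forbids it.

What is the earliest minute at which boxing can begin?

Plate making cannot begin until its own release at minute 5. It runs from minute 5 to 5 + 55 = minute 60.
After plate making (finishes minute 60), ink mixing can start at minute 60 and finishes at minute 80.
Press setup has to wait for ink mixing (finishes minute 80); plate making (finishes minute 60). The latest of these is minute 80, so press setup runs minute 80 to 80 + 25 = minute 105.
After press setup (finishes minute 105), the bindery step can start at minute 105 and finishes at minute 135.
Boxing waits on the bindery step (finishes minute 135); ink mixing (finishes minute 80); press setup (finishes minute 105). The latest of these is minute 135, which is the earliest boxing can start.

135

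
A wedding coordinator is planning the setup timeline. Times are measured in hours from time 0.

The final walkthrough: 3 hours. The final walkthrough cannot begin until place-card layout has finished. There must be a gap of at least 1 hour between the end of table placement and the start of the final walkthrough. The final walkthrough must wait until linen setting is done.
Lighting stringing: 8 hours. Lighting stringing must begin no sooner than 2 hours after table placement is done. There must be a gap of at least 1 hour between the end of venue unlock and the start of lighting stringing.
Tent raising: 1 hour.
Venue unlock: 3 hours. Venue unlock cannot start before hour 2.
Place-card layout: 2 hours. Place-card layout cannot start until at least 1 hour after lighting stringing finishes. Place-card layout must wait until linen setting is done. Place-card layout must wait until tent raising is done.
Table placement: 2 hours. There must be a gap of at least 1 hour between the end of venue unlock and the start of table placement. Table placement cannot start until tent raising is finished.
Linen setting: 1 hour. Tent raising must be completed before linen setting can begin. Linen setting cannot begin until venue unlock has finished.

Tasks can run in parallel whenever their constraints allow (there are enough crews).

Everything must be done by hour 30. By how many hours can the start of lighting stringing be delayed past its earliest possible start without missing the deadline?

Tent raising can start immediately at hour 0; it finishes at hour 1.
After its own release at hour 2, venue unlock can start at hour 2 and finishes at hour 5.
For table placement: venue unlock (finishes hour 5, plus 1-hour gap → hour 6); tent raising (finishes hour 1). Taking the maximum gives a start of hour 6, and it finishes at 6 + 2 = hour 8.
Lighting stringing cannot start until table placement (finishes hour 8, plus 2-hour gap → hour 10); venue unlock (finishes hour 5, plus 1-hour gap → hour 6). The controlling bound is hour 10, so lighting stringing finishes at 10 + 8 = hour 18.

Working backward from the deadline:
The final walkthrough must finish by hour 30; it takes 3 hours, so it must start by 30 − 3 = hour 27.
Since the final walkthrough (must start by hour 27) depends on it, place-card layout must finish by hour 27. Backing off its 2-hour duration gives a latest start of hour 25.
Lighting stringing must finish before place-card layout (must start by hour 25, minus 1-hour gap → hour 24). With an 8-hour duration, lighting stringing must start by 24 − 8 = hour 16.
So lighting stringing can start as early as hour 10 and as late as hour 16, giving 16 − 10 = 6 hours of slack.

6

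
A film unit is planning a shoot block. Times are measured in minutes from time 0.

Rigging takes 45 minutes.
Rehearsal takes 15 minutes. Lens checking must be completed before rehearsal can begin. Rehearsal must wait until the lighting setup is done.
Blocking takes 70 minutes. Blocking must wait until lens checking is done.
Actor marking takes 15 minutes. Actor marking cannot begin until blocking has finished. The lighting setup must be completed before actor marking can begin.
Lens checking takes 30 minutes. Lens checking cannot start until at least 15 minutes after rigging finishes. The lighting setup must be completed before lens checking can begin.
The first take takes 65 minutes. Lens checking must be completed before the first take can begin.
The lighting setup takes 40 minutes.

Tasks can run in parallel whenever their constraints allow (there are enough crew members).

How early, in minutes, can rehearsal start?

The lighting setup has no prerequisites, so it starts at minute 0 and finishes at minute 40.
Rigging has no prerequisites, so it starts at minute 0 and finishes at minute 45.
For lens checking: rigging (finishes minute 45, plus 15-minute gap → minute 60); the lighting setup (finishes minute 40). Taking the maximum gives a start of minute 60, and it finishes at 60 + 30 = minute 90.
Rehearsal waits on lens checking (finishes minute 90); the lighting setup (finishes minute 40). The latest of these is minute 90, which is the earliest rehearsal can start.

90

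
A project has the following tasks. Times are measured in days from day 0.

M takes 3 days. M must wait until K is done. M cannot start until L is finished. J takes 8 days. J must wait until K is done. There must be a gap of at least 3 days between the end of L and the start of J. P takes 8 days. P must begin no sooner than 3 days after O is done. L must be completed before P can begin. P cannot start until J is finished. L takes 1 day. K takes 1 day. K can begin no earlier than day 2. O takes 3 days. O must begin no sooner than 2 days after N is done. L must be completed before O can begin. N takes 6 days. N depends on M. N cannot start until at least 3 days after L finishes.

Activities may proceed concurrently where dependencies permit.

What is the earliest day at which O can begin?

14

Nothing blocks L, so it runs from day 0 to day 1.
K waits on its own release at day 2, so it starts at day 2 and finishes at 2 + 1 = day 3.
M needs all of K (finishes day 3); L (finishes day 1). That puts its earliest start at day 3; it finishes at 3 + 3 = day 6.
N has to wait for M (finishes day 6); L (finishes day 1, plus 3-day gap → day 4). The latest of these is day 6, so N runs day 6 to 6 + 6 = day 12.
O waits on N (finishes day 12, plus 2-day gap → day 14); L (finishes day 1). The latest of these is day 14, which is the earliest O can start.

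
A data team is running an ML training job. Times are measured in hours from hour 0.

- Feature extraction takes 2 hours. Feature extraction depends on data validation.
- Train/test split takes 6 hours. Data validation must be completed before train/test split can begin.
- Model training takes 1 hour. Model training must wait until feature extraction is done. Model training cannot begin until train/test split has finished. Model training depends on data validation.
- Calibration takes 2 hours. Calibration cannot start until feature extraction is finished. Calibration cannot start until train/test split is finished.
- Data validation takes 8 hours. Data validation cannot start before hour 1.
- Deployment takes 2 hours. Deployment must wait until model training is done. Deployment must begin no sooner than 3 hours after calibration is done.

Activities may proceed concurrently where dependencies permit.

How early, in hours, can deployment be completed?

Data validation cannot begin until its own release at hour 1. It runs from hour 1 to 1 + 8 = hour 9.
After data validation (finishes hour 9), train/test split can start at hour 9 and finishes at hour 15.
Feature extraction waits on data validation (finishes hour 9), so it starts at hour 9 and finishes at 9 + 2 = hour 11.
Calibration needs all of feature extraction (finishes hour 11); train/test split (finishes hour 15). That puts its earliest start at hour 15; it finishes at 15 + 2 = hour 17.
For model training: feature extraction (finishes hour 11); train/test split (finishes hour 15); data validation (finishes hour 9). Taking the maximum gives a start of hour 15, and it finishes at 15 + 1 = hour 16.
For deployment: model training (finishes hour 16); calibration (finishes hour 17, plus 3-hour gap → hour 20). Taking the maximum gives a start of hour 20, and it finishes at 20 + 2 = hour 22.

22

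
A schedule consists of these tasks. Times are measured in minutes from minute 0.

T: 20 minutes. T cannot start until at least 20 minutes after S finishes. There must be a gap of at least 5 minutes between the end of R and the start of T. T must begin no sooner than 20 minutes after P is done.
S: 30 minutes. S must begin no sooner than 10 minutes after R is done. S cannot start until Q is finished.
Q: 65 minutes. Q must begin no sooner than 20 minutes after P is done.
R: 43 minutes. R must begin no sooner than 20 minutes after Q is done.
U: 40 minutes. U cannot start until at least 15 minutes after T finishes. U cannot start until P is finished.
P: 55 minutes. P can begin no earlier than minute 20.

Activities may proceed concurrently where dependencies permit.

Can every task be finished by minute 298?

After its own release at minute 20, P can start at minute 20 and finishes at minute 75.
Q waits on P (finishes minute 75, plus 20-minute gap → minute 95), so it starts at minute 95 and finishes at 95 + 65 = minute 160.
R waits on Q (finishes minute 160, plus 20-minute gap → minute 180), so it starts at minute 180 and finishes at 180 + 43 = minute 223.
For S: R (finishes minute 223, plus 10-minute gap → minute 233); Q (finishes minute 160). Taking the maximum gives a start of minute 233, and it finishes at 233 + 30 = minute 263.
T has to wait for S (finishes minute 263, plus 20-minute gap → minute 283); R (finishes minute 223, plus 5-minute gap → minute 228); P (finishes minute 75, plus 20-minute gap → minute 95). The latest of these is minute 283, so T runs minute 283 to 283 + 20 = minute 303.
U needs all of T (finishes minute 303, plus 15-minute gap → minute 318); P (finishes minute 75). That puts its earliest start at minute 318; it finishes at 318 + 40 = minute 358.
The earliest everything can be done is minute 358, which is after the deadline of 298, so it is not possible.

No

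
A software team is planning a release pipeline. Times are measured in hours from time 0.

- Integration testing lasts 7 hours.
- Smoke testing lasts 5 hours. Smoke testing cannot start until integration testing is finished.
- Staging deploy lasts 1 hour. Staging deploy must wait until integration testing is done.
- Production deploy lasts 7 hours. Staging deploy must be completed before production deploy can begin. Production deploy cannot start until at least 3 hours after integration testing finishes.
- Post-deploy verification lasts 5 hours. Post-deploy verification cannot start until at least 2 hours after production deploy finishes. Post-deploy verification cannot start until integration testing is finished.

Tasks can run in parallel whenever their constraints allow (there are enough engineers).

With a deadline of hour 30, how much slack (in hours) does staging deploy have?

Integration testing has no prerequisites, so it starts at hour 0 and finishes at hour 7.
Staging deploy cannot begin until integration testing (finishes hour 7). It runs from hour 7 to 7 + 1 = hour 8.

Working backward from the deadline:
Post-deploy verification has no dependents, so it just needs to finish by hour 30. Starting by 30 − 5 = hour 25 achieves that.
Production deploy must finish before post-deploy verification (must start by hour 25, minus 2-hour gap → hour 23). With a 7-hour duration, production deploy must start by 23 − 7 = hour 16.
Since production deploy (must start by hour 16) depends on it, staging deploy must finish by hour 16. Backing off its 1-hour duration gives a latest start of hour 15.
So staging deploy can start as early as hour 7 and as late as hour 15, giving 15 − 7 = 8 hours of slack.

8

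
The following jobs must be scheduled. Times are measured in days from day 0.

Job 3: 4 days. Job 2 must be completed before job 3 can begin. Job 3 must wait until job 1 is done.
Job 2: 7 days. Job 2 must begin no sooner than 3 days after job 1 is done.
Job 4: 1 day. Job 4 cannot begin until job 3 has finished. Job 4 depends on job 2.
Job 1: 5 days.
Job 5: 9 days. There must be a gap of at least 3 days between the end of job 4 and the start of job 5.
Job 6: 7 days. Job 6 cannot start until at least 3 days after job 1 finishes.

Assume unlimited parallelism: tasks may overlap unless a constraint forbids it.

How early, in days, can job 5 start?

23

Job 1 has no prerequisites, so it starts at day 0 and finishes at day 5.
Job 2 waits on job 1 (finishes day 5, plus 3-day gap → day 8), so it starts at day 8 and finishes at 8 + 7 = day 15.
Job 3 needs all of job 2 (finishes day 15); job 1 (finishes day 5). That puts its earliest start at day 15; it finishes at 15 + 4 = day 19.
Job 4 needs all of job 3 (finishes day 19); job 2 (finishes day 15). That puts its earliest start at day 19; it finishes at 19 + 1 = day 20.
Job 5 waits on job 4 (finishes day 20, plus 3-day gap → day 23), so the earliest it can start is day 23.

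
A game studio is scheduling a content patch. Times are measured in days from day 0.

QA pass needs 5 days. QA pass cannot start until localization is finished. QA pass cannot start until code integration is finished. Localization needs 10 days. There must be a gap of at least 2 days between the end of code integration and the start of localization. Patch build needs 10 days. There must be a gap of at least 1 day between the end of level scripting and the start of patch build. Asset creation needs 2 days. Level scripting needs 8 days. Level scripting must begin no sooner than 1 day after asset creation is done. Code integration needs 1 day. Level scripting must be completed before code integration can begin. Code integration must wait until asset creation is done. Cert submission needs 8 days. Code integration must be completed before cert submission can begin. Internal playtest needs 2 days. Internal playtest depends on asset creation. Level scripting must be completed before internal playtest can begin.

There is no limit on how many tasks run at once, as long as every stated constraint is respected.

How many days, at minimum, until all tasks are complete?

29

Asset creation has no prerequisites, so it starts at day 0 and finishes at day 2.
After asset creation (finishes day 2, plus 1-day gap → day 3), level scripting can start at day 3 and finishes at day 11.
After level scripting (finishes day 11, plus 1-day gap → day 12), patch build can start at day 12 and finishes at day 22.
Internal playtest has to wait for asset creation (finishes day 2); level scripting (finishes day 11). The latest of these is day 11, so internal playtest runs day 11 to 11 + 2 = day 13.
Code integration cannot start until level scripting (finishes day 11); asset creation (finishes day 2). The controlling bound is day 11, so code integration finishes at 11 + 1 = day 12.
Cert submission waits on code integration (finishes day 12), so it starts at day 12 and finishes at 12 + 8 = day 20.
Localization waits on code integration (finishes day 12, plus 2-day gap → day 14), so it starts at day 14 and finishes at 14 + 10 = day 24.
QA pass needs all of localization (finishes day 24); code integration (finishes day 12). That puts its earliest start at day 24; it finishes at 24 + 5 = day 29.
All tasks are finished once the last one completes. Finish times: Asset creation at 2, Level scripting at 11, Code integration at 12, Internal playtest at 13, Localization at 24, QA pass at 29, Cert submission at 20, Patch build at 22. The latest is day 29.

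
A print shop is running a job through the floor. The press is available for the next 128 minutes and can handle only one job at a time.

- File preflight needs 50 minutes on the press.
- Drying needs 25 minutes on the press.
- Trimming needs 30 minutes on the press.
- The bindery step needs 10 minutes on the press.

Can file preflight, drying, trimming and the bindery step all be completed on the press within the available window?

Yes

Running back to back, the jobs need 50 + 25 + 30 + 10 = 115 minutes on the press.
Since 115 ≤ 128, they fit within the window.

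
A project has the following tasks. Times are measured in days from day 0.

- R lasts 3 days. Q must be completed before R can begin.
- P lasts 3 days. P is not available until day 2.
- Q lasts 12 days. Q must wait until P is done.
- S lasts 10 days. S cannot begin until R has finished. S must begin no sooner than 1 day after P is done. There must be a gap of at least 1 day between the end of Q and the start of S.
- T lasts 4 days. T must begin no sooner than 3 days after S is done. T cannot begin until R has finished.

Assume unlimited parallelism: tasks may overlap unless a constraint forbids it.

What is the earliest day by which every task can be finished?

P cannot begin until its own release at day 2. It runs from day 2 to 2 + 3 = day 5.
Q waits on P (finishes day 5), so it starts at day 5 and finishes at 5 + 12 = day 17.
After Q (finishes day 17), R can start at day 17 and finishes at day 20.
S needs all of R (finishes day 20); P (finishes day 5, plus 1-day gap → day 6); Q (finishes day 17, plus 1-day gap → day 18). That puts its earliest start at day 20; it finishes at 20 + 10 = day 30.
For T: S (finishes day 30, plus 3-day gap → day 33); R (finishes day 20). Taking the maximum gives a start of day 33, and it finishes at 33 + 4 = day 37.
All tasks are finished once the last one completes. Finish times: P at 5, Q at 17, R at 20, S at 30, T at 37. The latest is day 37.

37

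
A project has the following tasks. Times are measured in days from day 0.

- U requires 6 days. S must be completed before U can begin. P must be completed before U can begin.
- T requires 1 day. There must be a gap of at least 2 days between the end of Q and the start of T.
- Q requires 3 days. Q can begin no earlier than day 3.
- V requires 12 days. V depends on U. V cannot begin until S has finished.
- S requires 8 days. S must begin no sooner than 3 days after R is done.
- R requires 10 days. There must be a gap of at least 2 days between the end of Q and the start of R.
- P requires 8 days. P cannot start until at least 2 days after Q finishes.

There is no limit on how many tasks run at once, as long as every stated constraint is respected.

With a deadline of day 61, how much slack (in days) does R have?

Q waits on its own release at day 3, so it starts at day 3 and finishes at 3 + 3 = day 6.
After Q (finishes day 6, plus 2-day gap → day 8), R can start at day 8 and finishes at day 18.

Working backward from the deadline:
To finish by day 61, V (duration 12) must start no later than day 49.
U has to be done before V (must start by day 49). That means finishing by day 49, i.e. starting by 49 − 6 = day 43.
S must finish in time for U (must start by day 43); V (must start by day 49). The tightest is day 43, so S must start by 43 − 8 = day 35.
Since S (must start by day 35, minus 3-day gap → day 32) depends on it, R must finish by day 32. Backing off its 10-day duration gives a latest start of day 22.
So R can start as early as day 8 and as late as day 22, giving 22 − 8 = 14 days of slack.

14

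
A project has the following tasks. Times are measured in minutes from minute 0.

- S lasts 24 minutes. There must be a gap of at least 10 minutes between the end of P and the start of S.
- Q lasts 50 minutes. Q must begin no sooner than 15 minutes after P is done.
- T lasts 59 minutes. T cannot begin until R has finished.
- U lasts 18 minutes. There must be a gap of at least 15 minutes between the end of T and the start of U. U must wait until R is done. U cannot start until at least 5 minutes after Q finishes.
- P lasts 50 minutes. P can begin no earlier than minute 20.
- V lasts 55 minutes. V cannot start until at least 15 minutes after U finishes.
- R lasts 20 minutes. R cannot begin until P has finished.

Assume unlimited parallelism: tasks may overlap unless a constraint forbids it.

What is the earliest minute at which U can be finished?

182

P cannot begin until its own release at minute 20. It runs from minute 20 to 20 + 50 = minute 70.
R cannot begin until P (finishes minute 70). It runs from minute 70 to 70 + 20 = minute 90.
T cannot begin until R (finishes minute 90). It runs from minute 90 to 90 + 59 = minute 149.
After P (finishes minute 70, plus 15-minute gap → minute 85), Q can start at minute 85 and finishes at minute 135.
U has to wait for T (finishes minute 149, plus 15-minute gap → minute 164); R (finishes minute 90); Q (finishes minute 135, plus 5-minute gap → minute 140). The latest of these is minute 164, so U runs minute 164 to 164 + 18 = minute 182.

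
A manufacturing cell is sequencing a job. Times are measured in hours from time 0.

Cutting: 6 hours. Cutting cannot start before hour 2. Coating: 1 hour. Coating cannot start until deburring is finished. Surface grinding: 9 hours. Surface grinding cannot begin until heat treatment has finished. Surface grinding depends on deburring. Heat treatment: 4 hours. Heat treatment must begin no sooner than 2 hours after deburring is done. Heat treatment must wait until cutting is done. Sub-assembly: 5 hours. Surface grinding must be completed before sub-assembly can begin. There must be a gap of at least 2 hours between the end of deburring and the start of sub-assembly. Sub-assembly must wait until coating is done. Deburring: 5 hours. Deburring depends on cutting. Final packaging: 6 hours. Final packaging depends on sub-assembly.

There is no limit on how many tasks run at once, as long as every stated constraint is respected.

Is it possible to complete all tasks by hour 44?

Cutting waits on its own release at hour 2, so it starts at hour 2 and finishes at 2 + 6 = hour 8.
Deburring waits on cutting (finishes hour 8), so it starts at hour 8 and finishes at 8 + 5 = hour 13.
Coating waits on deburring (finishes hour 13), so it starts at hour 13 and finishes at 13 + 1 = hour 14.
Heat treatment has to wait for deburring (finishes hour 13, plus 2-hour gap → hour 15); cutting (finishes hour 8). The latest of these is hour 15, so heat treatment runs hour 15 to 15 + 4 = hour 19.
For surface grinding: heat treatment (finishes hour 19); deburring (finishes hour 13). Taking the maximum gives a start of hour 19, and it finishes at 19 + 9 = hour 28.
Sub-assembly needs all of surface grinding (finishes hour 28); deburring (finishes hour 13, plus 2-hour gap → hour 15); coating (finishes hour 14). That puts its earliest start at hour 28; it finishes at 28 + 5 = hour 33.
After sub-assembly (finishes hour 33), final packaging can start at hour 33 and finishes at hour 39.
Every task is finished by hour 39, which is no later than the deadline of 44, so the schedule is feasible.

Yes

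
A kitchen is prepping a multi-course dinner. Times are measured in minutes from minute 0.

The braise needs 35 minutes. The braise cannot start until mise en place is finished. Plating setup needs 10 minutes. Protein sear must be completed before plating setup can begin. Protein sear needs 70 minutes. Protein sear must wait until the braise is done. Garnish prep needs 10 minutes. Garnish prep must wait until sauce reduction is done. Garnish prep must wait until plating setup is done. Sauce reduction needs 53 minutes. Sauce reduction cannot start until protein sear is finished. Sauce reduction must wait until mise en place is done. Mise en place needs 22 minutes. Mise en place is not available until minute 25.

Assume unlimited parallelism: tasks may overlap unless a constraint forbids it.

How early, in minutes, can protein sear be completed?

152

Mise en place waits on its own release at minute 25, so it starts at minute 25 and finishes at 25 + 22 = minute 47.
After mise en place (finishes minute 47), the braise can start at minute 47 and finishes at minute 82.
Protein sear waits on the braise (finishes minute 82), so it starts at minute 82 and finishes at 82 + 70 = minute 152.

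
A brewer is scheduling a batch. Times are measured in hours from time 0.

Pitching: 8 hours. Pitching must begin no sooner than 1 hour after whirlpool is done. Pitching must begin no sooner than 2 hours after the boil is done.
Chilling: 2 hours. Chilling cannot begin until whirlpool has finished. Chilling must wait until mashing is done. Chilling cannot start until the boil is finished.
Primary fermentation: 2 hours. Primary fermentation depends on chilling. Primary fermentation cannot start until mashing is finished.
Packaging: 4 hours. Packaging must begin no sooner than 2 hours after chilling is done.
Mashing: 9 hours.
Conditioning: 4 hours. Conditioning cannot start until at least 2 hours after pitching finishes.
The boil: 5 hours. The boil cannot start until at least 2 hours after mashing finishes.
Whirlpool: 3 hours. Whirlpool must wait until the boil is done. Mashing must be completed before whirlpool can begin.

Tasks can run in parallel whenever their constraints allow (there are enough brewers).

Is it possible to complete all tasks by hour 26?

Nothing blocks mashing, so it runs from hour 0 to hour 9.
The boil cannot begin until mashing (finishes hour 9, plus 2-hour gap → hour 11). It runs from hour 11 to 11 + 5 = hour 16.
Whirlpool has to wait for the boil (finishes hour 16); mashing (finishes hour 9). The latest of these is hour 16, so whirlpool runs hour 16 to 16 + 3 = hour 19.
For pitching: whirlpool (finishes hour 19, plus 1-hour gap → hour 20); the boil (finishes hour 16, plus 2-hour gap → hour 18). Taking the maximum gives a start of hour 20, and it finishes at 20 + 8 = hour 28.
Conditioning cannot begin until pitching (finishes hour 28, plus 2-hour gap → hour 30). It runs from hour 30 to 30 + 4 = hour 34.
Chilling cannot start until whirlpool (finishes hour 19); mashing (finishes hour 9); the boil (finishes hour 16). The controlling bound is hour 19, so chilling finishes at 19 + 2 = hour 21.
Packaging waits on chilling (finishes hour 21, plus 2-hour gap → hour 23), so it starts at hour 23 and finishes at 23 + 4 = hour 27.
Primary fermentation needs all of chilling (finishes hour 21); mashing (finishes hour 9). That puts its earliest start at hour 21; it finishes at 21 + 2 = hour 23.
The earliest everything can be done is hour 34, which is after the deadline of 26, so it is not possible.

No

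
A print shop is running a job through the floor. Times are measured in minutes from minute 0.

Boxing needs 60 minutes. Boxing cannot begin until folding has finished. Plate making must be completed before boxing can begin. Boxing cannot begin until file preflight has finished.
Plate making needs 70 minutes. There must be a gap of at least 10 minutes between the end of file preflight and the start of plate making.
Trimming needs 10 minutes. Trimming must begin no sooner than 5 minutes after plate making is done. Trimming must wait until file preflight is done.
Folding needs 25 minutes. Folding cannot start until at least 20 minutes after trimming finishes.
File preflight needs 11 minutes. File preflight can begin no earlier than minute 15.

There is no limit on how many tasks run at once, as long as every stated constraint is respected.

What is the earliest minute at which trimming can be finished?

File preflight cannot begin until its own release at minute 15. It runs from minute 15 to 15 + 11 = minute 26.
Plate making waits on file preflight (finishes minute 26, plus 10-minute gap → minute 36), so it starts at minute 36 and finishes at 36 + 70 = minute 106.
Trimming has to wait for plate making (finishes minute 106, plus 5-minute gap → minute 111); file preflight (finishes minute 26). The latest of these is minute 111, so trimming runs minute 111 to 111 + 10 = minute 121.

121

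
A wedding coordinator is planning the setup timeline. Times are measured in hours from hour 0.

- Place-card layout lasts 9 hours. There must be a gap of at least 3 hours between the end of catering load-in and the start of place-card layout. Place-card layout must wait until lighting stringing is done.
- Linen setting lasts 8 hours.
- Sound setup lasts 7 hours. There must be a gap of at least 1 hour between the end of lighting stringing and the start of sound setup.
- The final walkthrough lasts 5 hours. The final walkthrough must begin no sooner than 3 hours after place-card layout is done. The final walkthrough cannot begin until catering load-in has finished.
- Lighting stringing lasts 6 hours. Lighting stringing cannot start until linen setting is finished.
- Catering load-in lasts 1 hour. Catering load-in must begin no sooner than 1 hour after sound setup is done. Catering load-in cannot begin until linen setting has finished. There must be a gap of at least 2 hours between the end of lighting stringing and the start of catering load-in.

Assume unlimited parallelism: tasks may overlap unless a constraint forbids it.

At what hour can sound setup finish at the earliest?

Linen setting has no prerequisites, so it starts at hour 0 and finishes at hour 8.
After linen setting (finishes hour 8), lighting stringing can start at hour 8 and finishes at hour 14.
Sound setup cannot begin until lighting stringing (finishes hour 14, plus 1-hour gap → hour 15). It runs from hour 15 to 15 + 7 = hour 22.

22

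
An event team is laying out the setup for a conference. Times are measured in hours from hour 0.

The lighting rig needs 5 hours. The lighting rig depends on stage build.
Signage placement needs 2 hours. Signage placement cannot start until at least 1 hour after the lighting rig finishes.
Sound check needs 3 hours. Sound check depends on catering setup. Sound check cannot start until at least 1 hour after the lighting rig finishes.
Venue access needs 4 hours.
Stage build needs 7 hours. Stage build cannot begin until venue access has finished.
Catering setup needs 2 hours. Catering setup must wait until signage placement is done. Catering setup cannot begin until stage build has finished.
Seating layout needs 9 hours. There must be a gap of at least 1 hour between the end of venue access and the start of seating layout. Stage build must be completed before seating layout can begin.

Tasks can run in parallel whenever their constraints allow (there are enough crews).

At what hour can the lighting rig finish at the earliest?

Nothing blocks venue access, so it runs from hour 0 to hour 4.
Stage build cannot begin until venue access (finishes hour 4). It runs from hour 4 to 4 + 7 = hour 11.
The lighting rig cannot begin until stage build (finishes hour 11). It runs from hour 11 to 11 + 5 = hour 16.

16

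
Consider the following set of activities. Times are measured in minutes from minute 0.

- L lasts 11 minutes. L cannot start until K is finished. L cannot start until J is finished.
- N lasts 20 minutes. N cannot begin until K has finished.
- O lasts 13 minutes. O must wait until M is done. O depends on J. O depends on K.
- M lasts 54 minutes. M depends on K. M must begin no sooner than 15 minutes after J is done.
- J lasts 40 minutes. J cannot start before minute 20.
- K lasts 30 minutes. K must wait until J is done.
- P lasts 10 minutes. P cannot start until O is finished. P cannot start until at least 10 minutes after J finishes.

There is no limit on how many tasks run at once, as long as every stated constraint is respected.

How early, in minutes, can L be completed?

After its own release at minute 20, J can start at minute 20 and finishes at minute 60.
After J (finishes minute 60), K can start at minute 60 and finishes at minute 90.
L has to wait for K (finishes minute 90); J (finishes minute 60). The latest of these is minute 90, so L runs minute 90 to 90 + 11 = minute 101.

101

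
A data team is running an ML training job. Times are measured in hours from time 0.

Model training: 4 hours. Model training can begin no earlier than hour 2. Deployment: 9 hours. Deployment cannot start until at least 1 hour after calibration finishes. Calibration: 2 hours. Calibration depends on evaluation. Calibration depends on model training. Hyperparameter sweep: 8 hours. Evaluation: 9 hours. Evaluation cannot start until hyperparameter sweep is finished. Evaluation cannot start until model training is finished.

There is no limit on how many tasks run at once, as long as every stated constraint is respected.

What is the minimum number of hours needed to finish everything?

29

After its own release at hour 2, model training can start at hour 2 and finishes at hour 6.
Hyperparameter sweep has no prerequisites, so it starts at hour 0 and finishes at hour 8.
Evaluation cannot start until hyperparameter sweep (finishes hour 8); model training (finishes hour 6). The controlling bound is hour 8, so evaluation finishes at 8 + 9 = hour 17.
Calibration cannot start until evaluation (finishes hour 17); model training (finishes hour 6). The controlling bound is hour 17, so calibration finishes at 17 + 2 = hour 19.
After calibration (finishes hour 19, plus 1-hour gap → hour 20), deployment can start at hour 20 and finishes at hour 29.
All tasks are finished once the last one completes. Finish times: Hyperparameter sweep at 8, Model training at 6, Evaluation at 17, Calibration at 19, Deployment at 29. The latest is hour 29.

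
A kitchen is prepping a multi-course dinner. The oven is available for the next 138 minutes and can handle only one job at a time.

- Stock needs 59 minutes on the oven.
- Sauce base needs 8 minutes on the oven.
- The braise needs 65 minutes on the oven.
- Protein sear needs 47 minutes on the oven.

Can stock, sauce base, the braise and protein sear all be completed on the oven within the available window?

Running back to back, the jobs need 59 + 8 + 65 + 47 = 179 minutes on the oven.
Since 179 > 138, they cannot all fit.

No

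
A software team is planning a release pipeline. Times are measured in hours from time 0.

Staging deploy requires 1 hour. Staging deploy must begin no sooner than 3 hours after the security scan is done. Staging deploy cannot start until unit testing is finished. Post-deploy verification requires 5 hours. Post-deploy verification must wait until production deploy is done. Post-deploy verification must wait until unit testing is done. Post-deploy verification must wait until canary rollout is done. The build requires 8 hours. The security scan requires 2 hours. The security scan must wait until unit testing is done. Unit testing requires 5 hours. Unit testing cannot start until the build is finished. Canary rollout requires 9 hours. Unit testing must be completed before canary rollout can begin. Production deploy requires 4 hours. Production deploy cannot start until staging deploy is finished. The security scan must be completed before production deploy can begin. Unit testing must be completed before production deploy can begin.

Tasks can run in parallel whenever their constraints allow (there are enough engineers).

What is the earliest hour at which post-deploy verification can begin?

23

The build can start immediately at hour 0; it finishes at hour 8.
Unit testing cannot begin until the build (finishes hour 8). It runs from hour 8 to 8 + 5 = hour 13.
Canary rollout cannot begin until unit testing (finishes hour 13). It runs from hour 13 to 13 + 9 = hour 22.
The security scan cannot begin until unit testing (finishes hour 13). It runs from hour 13 to 13 + 2 = hour 15.
Staging deploy has to wait for the security scan (finishes hour 15, plus 3-hour gap → hour 18); unit testing (finishes hour 13). The latest of these is hour 18, so staging deploy runs hour 18 to 18 + 1 = hour 19.
Production deploy cannot start until staging deploy (finishes hour 19); the security scan (finishes hour 15); unit testing (finishes hour 13). The controlling bound is hour 19, so production deploy finishes at 19 + 4 = hour 23.
Post-deploy verification waits on production deploy (finishes hour 23); unit testing (finishes hour 13); canary rollout (finishes hour 22). The latest of these is hour 23, which is the earliest post-deploy verification can start.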